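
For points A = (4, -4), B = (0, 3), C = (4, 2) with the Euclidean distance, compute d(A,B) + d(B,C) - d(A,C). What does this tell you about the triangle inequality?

d(A,B) = √(4² + 7²) = √65 ≈ 8.0623, d(B,C) = √(4² + 1²) = √17 ≈ 4.1231, d(A,C) = √(0² + 6²) = √36 = 6.
d(A,B) + d(B,C) - d(A,C) = 8.0623 + 4.1231 - 6 = 12.1854 - 6 = 6.1854 (to 4 decimal places). This is ≥ 0, so the triangle inequality holds for these points.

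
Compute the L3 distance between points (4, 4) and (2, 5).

(Σ|x_i - y_i|^3)^(1/3) = (|4 - 2|^3 + |4 - 5|^3)^(1/3)
= (2^3 + 1^3)^(1/3) = (8 + 1)^(1/3) = (9)^(1/3) ≈ 2.0801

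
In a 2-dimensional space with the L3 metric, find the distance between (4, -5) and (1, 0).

(Σ|x_i - y_i|^3)^(1/3) = (|4 - 1|^3 + |-5 - 0|^3)^(1/3)
= (3^3 + 5^3)^(1/3) = (27 + 125)^(1/3) = (152)^(1/3) ≈ 5.3368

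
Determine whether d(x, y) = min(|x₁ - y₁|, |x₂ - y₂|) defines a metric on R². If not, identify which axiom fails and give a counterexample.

No. d fails identity of indiscernibles: take x = (1, 0) and y = (1, 8). Then d(x,y) = min(|1 - 1|, |0 - 8|) = min(0, 8) = 0, yet x ≠ y.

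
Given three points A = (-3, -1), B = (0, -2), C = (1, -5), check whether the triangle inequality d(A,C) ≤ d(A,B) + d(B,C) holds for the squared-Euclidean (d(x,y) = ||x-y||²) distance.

d(A,B) = 3² + 1² = 10, d(B,C) = 1² + 3² = 10, d(A,C) = 4² + 4² = 32.
d(A,C) = 32 > 10 + 10 = 20. Triangle inequality is VIOLATED. (Squared-Euclidean is not a metric — this is a counterexample.)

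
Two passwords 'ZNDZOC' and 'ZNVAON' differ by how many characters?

Differing positions: 3, 4, 6. Hamming distance = 3.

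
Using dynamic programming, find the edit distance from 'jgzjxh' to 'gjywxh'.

Let D[i][j] be the edit distance between the first i characters of 'jgzjxh' and the first j characters of 'gjywxh', with D[i][0] = i, D[0][j] = j, and D[i][j] = D[i-1][j-1] if the characters match, else 1 + min(D[i-1][j], D[i][j-1], D[i-1][j-1]). Filling the table (rows: prefixes of 'jgzjxh', columns: prefixes of 'gjywxh'):
     ε  g  j  y  w  x  h
  ε  0  1  2  3  4  5  6
  j  1  1  1  2  3  4  5
  g  2  1  2  2  3  4  5
  z  3  2  2  3  3  4  5
  j  4  3  2  3  4  4  5
  x  5  4  3  3  4  4  5
  h  6  5  4  4  4  5  4
The bottom-right entry gives D[6][6] = 4, so no sequence of fewer than 4 edits works. Backtracking through the table gives one optimal edit sequence (4 edits):
  jgzjxh → ggzjxh (sub j→g @1)
  ggzjxh → gjzjxh (sub g→j @2)
  gjzjxh → gjyjxh (sub z→y @3)
  gjyjxh → gjywxh (sub j→w @4)
Edit distance = 4.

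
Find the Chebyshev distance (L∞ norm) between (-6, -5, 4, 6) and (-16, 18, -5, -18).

max(|x_i - y_i|) = max(|-6 - (-16)|, |-5 - 18|, |4 - (-5)|, |6 - (-18)|) = max(10, 23, 9, 24) = 24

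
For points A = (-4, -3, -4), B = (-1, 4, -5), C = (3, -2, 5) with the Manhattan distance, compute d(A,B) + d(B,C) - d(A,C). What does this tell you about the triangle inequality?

d(A,B) = 3 + 7 + 1 = 11, d(B,C) = 4 + 6 + 10 = 20, d(A,C) = 7 + 1 + 9 = 17.
d(A,B) + d(B,C) - d(A,C) = 11 + 20 - 17 = 31 - 17 = 14. This is ≥ 0, so the triangle inequality holds for these points.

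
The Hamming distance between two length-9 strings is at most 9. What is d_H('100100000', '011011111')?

Differing positions: 1, 2, 3, 4, 5, 6, 7, 8, 9. Hamming distance = 9. The maximum possible Hamming distance for length-9 strings is 9, so d_H/9 = 9/9 = 1.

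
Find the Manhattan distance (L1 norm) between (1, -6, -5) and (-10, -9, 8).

Σ|x_i - y_i| = |1 - (-10)| + |-6 - (-9)| + |-5 - 8| = 11 + 3 + 13 = 27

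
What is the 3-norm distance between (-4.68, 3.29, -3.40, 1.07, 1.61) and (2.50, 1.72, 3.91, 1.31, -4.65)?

(Σ|x_i - y_i|^3)^(1/3) = (|-4.68 - 2.5|^3 + |3.29 - 1.72|^3 + |-3.4 - 3.91|^3 + |1.07 - 1.31|^3 + |1.61 - (-4.65)|^3)^(1/3)
= (7.18^3 + 1.57^3 + 7.31^3 + 0.24^3 + 6.26^3)^(1/3) ≈ (370.1462 + 3.8699 + 390.6179 + 0.0138 + 245.3144)^(1/3) = (1009.9622)^(1/3) ≈ 10.0331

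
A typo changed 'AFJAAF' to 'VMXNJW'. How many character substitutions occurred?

Differing positions: 1, 2, 3, 4, 5, 6. Hamming distance = 6.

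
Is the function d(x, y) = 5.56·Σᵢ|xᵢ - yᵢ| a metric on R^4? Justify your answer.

Yes. The L1 (Manhattan) norm induces a metric on R^4, and multiplying a metric by a positive constant 5.56 > 0 preserves all four axioms: non-negativity (5.56·||x-y|| ≥ 0), identity (5.56·||x-y|| = 0 ⟺ ||x-y|| = 0 ⟺ x = y), symmetry (||x-y|| = ||y-x||), and the triangle inequality (5.56·||x-z|| ≤ 5.56·||x-y|| + 5.56·||y-z||). So d is a metric.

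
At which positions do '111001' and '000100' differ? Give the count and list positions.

Differing positions: 1, 2, 3, 4, 6. Hamming distance = 5.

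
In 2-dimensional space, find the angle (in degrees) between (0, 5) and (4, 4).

With u = (0, 5), v = (4, 4):
u·v = 0·4 + 5·4 = 0 + 20 = 20.
|u| = √(0² + 5²) = √25, |v| = √(4² + 4²) = √32, so |u||v| = √(25·32) = √800.
cos θ = (u·v)/(|u||v|) = 20/√800 ≈ 0.707107
θ = arccos(0.707107) ≈ 45°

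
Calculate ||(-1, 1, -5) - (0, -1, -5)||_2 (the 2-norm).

(Σ|x_i - y_i|^2)^(1/2) = (|-1 - 0|^2 + |1 - (-1)|^2 + |-5 - (-5)|^2)^(1/2)
= (1^2 + 2^2 + 0^2)^(1/2) = (1 + 4 + 0)^(1/2) = (5)^(1/2) ≈ 2.2361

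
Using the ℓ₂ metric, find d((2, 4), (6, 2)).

√(Σ(x_i - y_i)²) = √((2 - 6)² + (4 - 2)²)
= √((-4)² + 2²) = √(16 + 4) = √20 ≈ 4.4721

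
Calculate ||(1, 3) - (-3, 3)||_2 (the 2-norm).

(Σ|x_i - y_i|^2)^(1/2) = (|1 - (-3)|^2 + |3 - 3|^2)^(1/2)
= (4^2 + 0^2)^(1/2) = (16 + 0)^(1/2) = (16)^(1/2) = 4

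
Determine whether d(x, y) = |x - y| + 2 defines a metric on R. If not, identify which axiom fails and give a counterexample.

No. d fails identity of indiscernibles (specifically d(x,x) = 0): d(1, 1) = |1 - 1| + 2 = 0 + 2 = 2 ≠ 0.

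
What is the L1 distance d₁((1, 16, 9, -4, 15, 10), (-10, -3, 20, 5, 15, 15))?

Σ|x_i - y_i| = |1 - (-10)| + |16 - (-3)| + |9 - 20| + |-4 - 5| + |15 - 15| + |10 - 15| = 11 + 19 + 11 + 9 + 0 + 5 = 55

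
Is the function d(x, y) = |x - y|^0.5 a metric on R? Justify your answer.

Yes. With 0 < p = 0.5 ≤ 1, d(x,y) = |x-y|^0.5 is a metric on R. Non-negativity and symmetry are immediate; |x-y|^0.5 = 0 ⟺ |x-y| = 0 ⟺ x = y. For the triangle inequality, the function t ↦ t^0.5 is subadditive on [0,∞) when p ≤ 1, so |x-z|^0.5 ≤ (|x-y| + |y-z|)^0.5 ≤ |x-y|^0.5 + |y-z|^0.5.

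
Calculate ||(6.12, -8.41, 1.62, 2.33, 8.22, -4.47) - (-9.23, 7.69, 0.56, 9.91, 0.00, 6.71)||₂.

√(Σ(x_i - y_i)²) = √((6.12 - (-9.23))² + (-8.41 - 7.69)² + (1.62 - 0.56)² + (2.33 - 9.91)² + (8.22 - 0)² + (-4.47 - 6.71)²)
= √(15.35² + (-16.1)² + 1.06² + (-7.58)² + 8.22² + (-11.18)²) = √(235.6225 + 259.21 + 1.1236 + 57.4564 + 67.5684 + 124.9924) = √745.9733 ≈ 27.3125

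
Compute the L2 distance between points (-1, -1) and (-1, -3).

(Σ|x_i - y_i|^2)^(1/2) = (|-1 - (-1)|^2 + |-1 - (-3)|^2)^(1/2)
= (0^2 + 2^2)^(1/2) = (0 + 4)^(1/2) = (4)^(1/2) = 2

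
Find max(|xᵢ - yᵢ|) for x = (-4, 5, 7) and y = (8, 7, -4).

max(|x_i - y_i|) = max(|-4 - 8|, |5 - 7|, |7 - (-4)|) = max(12, 2, 11) = 12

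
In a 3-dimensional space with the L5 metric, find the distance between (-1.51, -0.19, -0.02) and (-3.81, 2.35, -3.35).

(Σ|x_i - y_i|^5)^(1/5) = (|-1.51 - (-3.81)|^5 + |-0.19 - 2.35|^5 + |-0.02 - (-3.35)|^5)^(1/5)
= (2.3^5 + 2.54^5 + 3.33^5)^(1/5) ≈ (64.3634 + 105.7228 + 409.4691)^(1/5) = (579.5553)^(1/5) ≈ 3.5696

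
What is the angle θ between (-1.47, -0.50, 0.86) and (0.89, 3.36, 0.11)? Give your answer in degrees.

With u = (-1.47, -0.50, 0.86), v = (0.89, 3.36, 0.11):
u·v = (-1.47)·0.89 + (-0.5)·3.36 + 0.86·0.11 = (-1.3083) + (-1.68) + 0.0946 = -2.8937.
|u| = √((-1.47)² + (-0.5)² + 0.86²) = √(2.1609 + 0.25 + 0.7396) = √3.1505, |v| = √(0.89² + 3.36² + 0.11²) = √(0.7921 + 11.2896 + 0.0121) = √12.0938.
cos θ = (u·v)/(|u||v|) = -2.8937/(√3.1505·√12.0938) ≈ -0.468794
θ = arccos(-0.468794) ≈ 117.96°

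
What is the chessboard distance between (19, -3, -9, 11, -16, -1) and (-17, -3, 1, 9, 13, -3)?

max(|x_i - y_i|) = max(|19 - (-17)|, |-3 - (-3)|, |-9 - 1|, |11 - 9|, |-16 - 13|, |-1 - (-3)|) = max(36, 0, 10, 2, 29, 2) = 36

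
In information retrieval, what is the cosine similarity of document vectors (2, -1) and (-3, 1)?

With u = (2, -1), v = (-3, 1):
u·v = 2·(-3) + (-1)·1 = (-6) + (-1) = -7.
|u| = √(2² + (-1)²) = √5, |v| = √((-3)² + 1²) = √10, so |u||v| = √(5·10) = √50.
cos θ = (u·v)/(|u||v|) = -7/√50 ≈ -0.9899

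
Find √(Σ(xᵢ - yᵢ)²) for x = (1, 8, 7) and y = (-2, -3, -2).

√(Σ(x_i - y_i)²) = √((1 - (-2))² + (8 - (-3))² + (7 - (-2))²)
= √(3² + 11² + 9²) = √(9 + 121 + 81) = √211 ≈ 14.5258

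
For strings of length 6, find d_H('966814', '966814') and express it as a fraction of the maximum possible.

Differing positions: none. Hamming distance = 0. The maximum possible Hamming distance for length-6 strings is 6, so d_H/6 = 0/6 = 0.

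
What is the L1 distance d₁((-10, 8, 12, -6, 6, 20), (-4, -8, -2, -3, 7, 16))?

Σ|x_i - y_i| = |-10 - (-4)| + |8 - (-8)| + |12 - (-2)| + |-6 - (-3)| + |6 - 7| + |20 - 16| = 6 + 16 + 14 + 3 + 1 + 4 = 44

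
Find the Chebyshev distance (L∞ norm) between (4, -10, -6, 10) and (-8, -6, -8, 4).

max(|x_i - y_i|) = max(|4 - (-8)|, |-10 - (-6)|, |-6 - (-8)|, |10 - 4|) = max(12, 4, 2, 6) = 12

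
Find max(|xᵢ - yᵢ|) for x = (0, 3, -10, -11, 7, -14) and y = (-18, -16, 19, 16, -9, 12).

max(|x_i - y_i|) = max(|0 - (-18)|, |3 - (-16)|, |-10 - 19|, |-11 - 16|, |7 - (-9)|, |-14 - 12|) = max(18, 19, 29, 27, 16, 26) = 29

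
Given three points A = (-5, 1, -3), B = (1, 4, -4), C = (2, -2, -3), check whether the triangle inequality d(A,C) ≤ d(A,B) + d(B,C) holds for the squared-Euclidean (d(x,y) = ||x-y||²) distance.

d(A,B) = 6² + 3² + 1² = 46, d(B,C) = 1² + 6² + 1² = 38, d(A,C) = 7² + 3² + 0² = 58.
d(A,C) = 58 ≤ 46 + 38 = 84. Triangle inequality is satisfied.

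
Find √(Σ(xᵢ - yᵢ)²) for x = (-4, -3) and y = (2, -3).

√(Σ(x_i - y_i)²) = √((-4 - 2)² + (-3 - (-3))²)
= √((-6)² + 0²) = √(36 + 0) = √36 = 6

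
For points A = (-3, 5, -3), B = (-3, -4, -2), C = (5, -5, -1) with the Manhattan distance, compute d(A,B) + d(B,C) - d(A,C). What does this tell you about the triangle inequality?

d(A,B) = 0 + 9 + 1 = 10, d(B,C) = 8 + 1 + 1 = 10, d(A,C) = 8 + 10 + 2 = 20.
d(A,B) + d(B,C) - d(A,C) = 10 + 10 - 20 = 20 - 20 = 0. This is ≥ 0, so the triangle inequality holds for these points.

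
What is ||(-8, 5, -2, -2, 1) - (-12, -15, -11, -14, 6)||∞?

max(|x_i - y_i|) = max(|-8 - (-12)|, |5 - (-15)|, |-2 - (-11)|, |-2 - (-14)|, |1 - 6|) = max(4, 20, 9, 12, 5) = 20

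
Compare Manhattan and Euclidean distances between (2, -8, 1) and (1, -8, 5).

L1 = |2 - 1| + |-8 - (-8)| + |1 - 5| = 1 + 0 + 4 = 5
L2 = √(1² + 0² + 4²) = √17 ≈ 4.1231
L1 ≥ L2 always (equality iff movement is along one axis); L1 > L2 here.
Ratio L1/L2 = 5/√17 ≈ 1.2127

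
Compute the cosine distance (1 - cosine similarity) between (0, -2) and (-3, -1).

With u = (0, -2), v = (-3, -1):
u·v = 0·(-3) + (-2)·(-1) = 0 + 2 = 2.
|u| = √(0² + (-2)²) = √4, |v| = √((-3)² + (-1)²) = √10, so |u||v| = √(4·10) = √40.
cos θ = (u·v)/(|u||v|) = 2/√40 ≈ 0.3162
Cosine distance = 1 - cos θ ≈ 1 - 0.3162 = 0.6838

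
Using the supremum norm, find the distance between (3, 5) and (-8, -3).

max(|x_i - y_i|) = max(|3 - (-8)|, |5 - (-3)|) = max(11, 8) = 11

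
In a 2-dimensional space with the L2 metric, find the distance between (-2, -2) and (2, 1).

(Σ|x_i - y_i|^2)^(1/2) = (|-2 - 2|^2 + |-2 - 1|^2)^(1/2)
= (4^2 + 3^2)^(1/2) = (16 + 9)^(1/2) = (25)^(1/2) = 5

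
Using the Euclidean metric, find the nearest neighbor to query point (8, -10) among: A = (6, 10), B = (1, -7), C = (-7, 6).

Distances: d(A) ≈ 20.0998, d(B) ≈ 7.6158, d(C) ≈ 21.9317. Nearest: B = (1, -7) with distance 7.6158.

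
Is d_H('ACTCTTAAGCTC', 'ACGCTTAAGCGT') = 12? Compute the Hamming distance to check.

Differing positions: 3, 11, 12. Hamming distance = 3, so the claim that d_H = 12 is false.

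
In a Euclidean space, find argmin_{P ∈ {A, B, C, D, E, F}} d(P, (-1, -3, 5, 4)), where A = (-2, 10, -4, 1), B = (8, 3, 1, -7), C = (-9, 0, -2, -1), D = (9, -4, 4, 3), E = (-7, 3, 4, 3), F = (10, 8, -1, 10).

Distances: d(A) ≈ 16.1245, d(B) ≈ 15.9374, d(C) ≈ 12.1244, d(D) ≈ 10.1489, d(E) ≈ 8.6023, d(F) ≈ 17.72. Nearest: E = (-7, 3, 4, 3) with distance 8.6023.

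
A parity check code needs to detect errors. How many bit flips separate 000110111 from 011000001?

Differing positions: 2, 3, 4, 5, 7, 8. Hamming distance = 6.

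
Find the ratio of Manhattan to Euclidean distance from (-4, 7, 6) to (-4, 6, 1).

L1 = |-4 - (-4)| + |7 - 6| + |6 - 1| = 0 + 1 + 5 = 6
L2 = √(0² + 1² + 5²) = √26 ≈ 5.099
L1 ≥ L2 always (equality iff movement is along one axis); L1 > L2 here.
Ratio L1/L2 = 6/√26 ≈ 1.1767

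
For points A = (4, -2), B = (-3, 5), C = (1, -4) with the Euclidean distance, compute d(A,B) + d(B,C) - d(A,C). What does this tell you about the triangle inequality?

d(A,B) = √(7² + 7²) = √98 ≈ 9.8995, d(B,C) = √(4² + 9²) = √97 ≈ 9.8489, d(A,C) = √(3² + 2²) = √13 ≈ 3.6056.
d(A,B) + d(B,C) - d(A,C) = 9.8995 + 9.8489 - 3.6056 = 19.7484 - 3.6056 = 16.1428 (to 4 decimal places). This is ≥ 0, so the triangle inequality holds for these points.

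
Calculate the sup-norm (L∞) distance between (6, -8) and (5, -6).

max(|x_i - y_i|) = max(|6 - 5|, |-8 - (-6)|) = max(1, 2) = 2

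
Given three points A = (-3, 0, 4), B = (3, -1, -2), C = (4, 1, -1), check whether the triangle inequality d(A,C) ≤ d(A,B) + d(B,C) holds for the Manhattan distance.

d(A,B) = 6 + 1 + 6 = 13, d(B,C) = 1 + 2 + 1 = 4, d(A,C) = 7 + 1 + 5 = 13.
d(A,C) = 13 ≤ 13 + 4 = 17. Triangle inequality is satisfied.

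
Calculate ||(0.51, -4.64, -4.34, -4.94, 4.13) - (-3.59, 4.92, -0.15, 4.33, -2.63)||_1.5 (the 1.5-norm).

(Σ|x_i - y_i|^1.5)^(1/1.5) = (|0.51 - (-3.59)|^1.5 + |-4.64 - 4.92|^1.5 + |-4.34 - (-0.15)|^1.5 + |-4.94 - 4.33|^1.5 + |4.13 - (-2.63)|^1.5)^(1/1.5)
= (4.1^1.5 + 9.56^1.5 + 4.19^1.5 + 9.27^1.5 + 6.76^1.5)^(1/1.5) ≈ (8.3019 + 29.5588 + 8.5767 + 28.2241 + 17.576)^(1/1.5) = (92.2375)^(1/1.5) ≈ 20.4145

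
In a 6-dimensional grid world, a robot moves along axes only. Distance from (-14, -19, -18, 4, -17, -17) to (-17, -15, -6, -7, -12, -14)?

Σ|x_i - y_i| = |-14 - (-17)| + |-19 - (-15)| + |-18 - (-6)| + |4 - (-7)| + |-17 - (-12)| + |-17 - (-14)| = 3 + 4 + 12 + 11 + 5 + 3 = 38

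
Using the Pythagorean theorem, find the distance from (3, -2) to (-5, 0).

√(Σ(x_i - y_i)²) = √((3 - (-5))² + (-2 - 0)²)
= √(8² + (-2)²) = √(64 + 4) = √68 ≈ 8.2462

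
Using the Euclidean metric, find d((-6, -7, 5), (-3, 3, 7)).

√(Σ(x_i - y_i)²) = √((-6 - (-3))² + (-7 - 3)² + (5 - 7)²)
= √((-3)² + (-10)² + (-2)²) = √(9 + 100 + 4) = √113 ≈ 10.6301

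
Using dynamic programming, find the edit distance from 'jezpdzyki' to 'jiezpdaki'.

Let D[i][j] be the edit distance between the first i characters of 'jezpdzyki' and the first j characters of 'jiezpdaki', with D[i][0] = i, D[0][j] = j, and D[i][j] = D[i-1][j-1] if the characters match, else 1 + min(D[i-1][j], D[i][j-1], D[i-1][j-1]). Filling the table (rows: prefixes of 'jezpdzyki', columns: prefixes of 'jiezpdaki'):
     ε  j  i  e  z  p  d  a  k  i
  ε  0  1  2  3  4  5  6  7  8  9
  j  1  0  1  2  3  4  5  6  7  8
  e  2  1  1  1  2  3  4  5  6  7
  z  3  2  2  2  1  2  3  4  5  6
  p  4  3  3  3  2  1  2  3  4  5
  d  5  4  4  4  3  2  1  2  3  4
  z  6  5  5  5  4  3  2  2  3  4
  y  7  6  6  6  5  4  3  3  3  4
  k  8  7  7  7  6  5  4  4  3  4
  i  9  8  7  8  7  6  5  5  4  3
The bottom-right entry gives D[9][9] = 3, so no sequence of fewer than 3 edits works. Backtracking through the table gives one optimal edit sequence (3 edits):
  jezpdzyki → jiezpdzyki (ins i @2)
  jiezpdzyki → jiezpdyki (del z @7)
  jiezpdyki → jiezpdaki (sub y→a @7)
Edit distance = 3.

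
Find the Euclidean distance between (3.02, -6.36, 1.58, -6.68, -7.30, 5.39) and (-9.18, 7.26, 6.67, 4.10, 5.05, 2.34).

√(Σ(x_i - y_i)²) = √((3.02 - (-9.18))² + (-6.36 - 7.26)² + (1.58 - 6.67)² + (-6.68 - 4.1)² + (-7.3 - 5.05)² + (5.39 - 2.34)²)
= √(12.2² + (-13.62)² + (-5.09)² + (-10.78)² + (-12.35)² + 3.05²) = √(148.84 + 185.5044 + 25.9081 + 116.2084 + 152.5225 + 9.3025) = √638.2859 ≈ 25.2643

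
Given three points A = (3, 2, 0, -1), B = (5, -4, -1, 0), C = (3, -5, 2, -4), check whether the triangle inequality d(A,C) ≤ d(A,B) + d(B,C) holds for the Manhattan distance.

d(A,B) = 2 + 6 + 1 + 1 = 10, d(B,C) = 2 + 1 + 3 + 4 = 10, d(A,C) = 0 + 7 + 2 + 3 = 12.
d(A,C) = 12 ≤ 10 + 10 = 20. Triangle inequality is satisfied.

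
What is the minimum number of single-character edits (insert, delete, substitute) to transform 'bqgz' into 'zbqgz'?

Let D[i][j] be the edit distance between the first i characters of 'bqgz' and the first j characters of 'zbqgz', with D[i][0] = i, D[0][j] = j, and D[i][j] = D[i-1][j-1] if the characters match, else 1 + min(D[i-1][j], D[i][j-1], D[i-1][j-1]). Filling the table (rows: prefixes of 'bqgz', columns: prefixes of 'zbqgz'):
     ε  z  b  q  g  z
  ε  0  1  2  3  4  5
  b  1  1  1  2  3  4
  q  2  2  2  1  2  3
  g  3  3  3  2  1  2
  z  4  3  4  3  2  1
The bottom-right entry gives D[4][5] = 1, so no sequence of fewer than 1 edit works. Backtracking through the table gives one optimal edit sequence (1 edit):
  bqgz → zbqgz (ins z @1)
Edit distance = 1.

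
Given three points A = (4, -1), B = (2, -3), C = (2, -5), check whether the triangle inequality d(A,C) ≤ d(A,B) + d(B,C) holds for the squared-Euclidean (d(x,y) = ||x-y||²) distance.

d(A,B) = 2² + 2² = 8, d(B,C) = 0² + 2² = 4, d(A,C) = 2² + 4² = 20.
d(A,C) = 20 > 8 + 4 = 12. Triangle inequality is VIOLATED. (Squared-Euclidean is not a metric — this is a counterexample.)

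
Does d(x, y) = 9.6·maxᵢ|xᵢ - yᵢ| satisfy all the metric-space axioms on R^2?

Yes. The L∞ (Chebyshev) norm induces a metric on R^2, and multiplying a metric by a positive constant 9.6 > 0 preserves all four axioms: non-negativity (9.6·||x-y|| ≥ 0), identity (9.6·||x-y|| = 0 ⟺ ||x-y|| = 0 ⟺ x = y), symmetry (||x-y|| = ||y-x||), and the triangle inequality (9.6·||x-z|| ≤ 9.6·||x-y|| + 9.6·||y-z||). So d is a metric.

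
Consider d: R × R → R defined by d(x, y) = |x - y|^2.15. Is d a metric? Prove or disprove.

No. d(x,y) = |x-y|^2.15 fails the triangle inequality since p = 2.15 > 1. Counterexample: x = -1, y = 0, z = 9. d(x,z) = |-1 - 9|^2.15 = 10^2.15 ≈ 141.2538, but d(x,y) + d(y,z) = 1^2.15 + 9^2.15 ≈ 1 + 112.6215 = 113.6215. Since 141.2538 > 113.6215, the triangle inequality is violated.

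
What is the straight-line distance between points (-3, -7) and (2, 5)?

√(Σ(x_i - y_i)²) = √((-3 - 2)² + (-7 - 5)²)
= √((-5)² + (-12)²) = √(25 + 144) = √169 = 13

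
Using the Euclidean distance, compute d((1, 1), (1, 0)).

(Σ|x_i - y_i|^2)^(1/2) = (|1 - 1|^2 + |1 - 0|^2)^(1/2)
= (0^2 + 1^2)^(1/2) = (0 + 1)^(1/2) = (1)^(1/2) = 1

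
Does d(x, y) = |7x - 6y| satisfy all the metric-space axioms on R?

No. d fails symmetry: d(5, 6) = |7·5 - 6·6| = |-1| = 1, but d(6, 5) = |7·6 - 6·5| = |12| = 12. Since 1 ≠ 12, d(x,y) ≠ d(y,x) in general.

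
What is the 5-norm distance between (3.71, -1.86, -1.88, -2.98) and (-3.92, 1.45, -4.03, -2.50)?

(Σ|x_i - y_i|^5)^(1/5) = (|3.71 - (-3.92)|^5 + |-1.86 - 1.45|^5 + |-1.88 - (-4.03)|^5 + |-2.98 - (-2.5)|^5)^(1/5)
= (7.63^5 + 3.31^5 + 2.15^5 + 0.48^5)^(1/5) ≈ (25859.6528 + 397.3196 + 45.9401 + 0.0255)^(1/5) = (26302.938)^(1/5) ≈ 7.656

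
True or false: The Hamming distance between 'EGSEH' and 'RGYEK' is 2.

Differing positions: 1, 3, 5. Hamming distance = 3, so the claim that d_H = 2 is false.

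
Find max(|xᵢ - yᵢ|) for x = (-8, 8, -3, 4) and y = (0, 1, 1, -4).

max(|x_i - y_i|) = max(|-8 - 0|, |8 - 1|, |-3 - 1|, |4 - (-4)|) = max(8, 7, 4, 8) = 8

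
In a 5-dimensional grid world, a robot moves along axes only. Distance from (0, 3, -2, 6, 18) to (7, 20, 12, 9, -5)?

Σ|x_i - y_i| = |0 - 7| + |3 - 20| + |-2 - 12| + |6 - 9| + |18 - (-5)| = 7 + 17 + 14 + 3 + 23 = 64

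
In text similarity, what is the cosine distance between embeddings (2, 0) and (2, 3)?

With u = (2, 0), v = (2, 3):
u·v = 2·2 + 0·3 = 4 + 0 = 4.
|u| = √(2² + 0²) = √4, |v| = √(2² + 3²) = √13, so |u||v| = √(4·13) = √52.
cos θ = (u·v)/(|u||v|) = 4/√52 ≈ 0.5547
Cosine distance = 1 - cos θ ≈ 1 - 0.5547 = 0.4453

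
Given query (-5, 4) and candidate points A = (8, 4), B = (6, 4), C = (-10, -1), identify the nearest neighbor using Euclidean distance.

Distances: d(A) = 13, d(B) = 11, d(C) ≈ 7.0711. Nearest: C = (-10, -1) with distance 7.0711.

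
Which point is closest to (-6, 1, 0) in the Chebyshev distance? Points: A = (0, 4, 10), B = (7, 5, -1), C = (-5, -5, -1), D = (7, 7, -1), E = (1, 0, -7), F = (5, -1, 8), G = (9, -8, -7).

Distances: d(A) = 10, d(B) = 13, d(C) = 6, d(D) = 13, d(E) = 7, d(F) = 11, d(G) = 15. Nearest: C = (-5, -5, -1) with distance 6.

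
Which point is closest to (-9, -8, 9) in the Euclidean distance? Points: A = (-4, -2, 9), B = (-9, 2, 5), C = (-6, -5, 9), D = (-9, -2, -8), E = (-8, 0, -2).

Distances: d(A) ≈ 7.8102, d(B) ≈ 10.7703, d(C) ≈ 4.2426, d(D) ≈ 18.0278, d(E) ≈ 13.6382. Nearest: C = (-6, -5, 9) with distance 4.2426.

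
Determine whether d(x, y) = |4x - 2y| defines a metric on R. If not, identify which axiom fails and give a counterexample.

No. d fails symmetry: d(6, 1) = |4·6 - 2·1| = |22| = 22, but d(1, 6) = |4·1 - 2·6| = |-8| = 8. Since 22 ≠ 8, d(x,y) ≠ d(y,x) in general.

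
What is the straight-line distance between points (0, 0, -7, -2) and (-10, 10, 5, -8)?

√(Σ(x_i - y_i)²) = √((0 - (-10))² + (0 - 10)² + (-7 - 5)² + (-2 - (-8))²)
= √(10² + (-10)² + (-12)² + 6²) = √(100 + 100 + 144 + 36) = √380 ≈ 19.4936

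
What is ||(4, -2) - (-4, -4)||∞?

max(|x_i - y_i|) = max(|4 - (-4)|, |-2 - (-4)|) = max(8, 2) = 8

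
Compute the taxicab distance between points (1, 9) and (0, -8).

Σ|x_i - y_i| = |1 - 0| + |9 - (-8)| = 1 + 17 = 18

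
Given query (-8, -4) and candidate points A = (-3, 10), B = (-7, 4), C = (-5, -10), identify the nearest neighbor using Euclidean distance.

Distances: d(A) ≈ 14.8661, d(B) ≈ 8.0623, d(C) ≈ 6.7082. Nearest: C = (-5, -10) with distance 6.7082.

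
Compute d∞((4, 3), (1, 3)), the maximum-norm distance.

max(|x_i - y_i|) = max(|4 - 1|, |3 - 3|) = max(3, 0) = 3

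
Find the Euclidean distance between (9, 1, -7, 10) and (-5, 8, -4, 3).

√(Σ(x_i - y_i)²) = √((9 - (-5))² + (1 - 8)² + (-7 - (-4))² + (10 - 3)²)
= √(14² + (-7)² + (-3)² + 7²) = √(196 + 49 + 9 + 49) = √303 ≈ 17.4069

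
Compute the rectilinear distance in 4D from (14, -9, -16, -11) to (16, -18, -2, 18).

Σ|x_i - y_i| = |14 - 16| + |-9 - (-18)| + |-16 - (-2)| + |-11 - 18| = 2 + 9 + 14 + 29 = 54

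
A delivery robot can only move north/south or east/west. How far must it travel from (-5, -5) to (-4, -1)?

Σ|x_i - y_i| = |-5 - (-4)| + |-5 - (-1)| = 1 + 4 = 5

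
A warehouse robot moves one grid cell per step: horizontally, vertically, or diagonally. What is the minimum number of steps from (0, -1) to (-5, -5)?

max(|x_i - y_i|) = max(|0 - (-5)|, |-1 - (-5)|) = max(5, 4) = 5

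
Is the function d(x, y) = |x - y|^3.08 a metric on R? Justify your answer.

No. d(x,y) = |x-y|^3.08 fails the triangle inequality since p = 3.08 > 1. Counterexample: x = 0, y = 2, z = 14. d(x,z) = |0 - 14|^3.08 = 14^3.08 ≈ 3389.0217, but d(x,y) + d(y,z) = 2^3.08 + 12^3.08 ≈ 8.4561 + 2108.037 = 2116.4931. Since 3389.0217 > 2116.4931, the triangle inequality is violated.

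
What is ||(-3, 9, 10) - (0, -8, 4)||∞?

max(|x_i - y_i|) = max(|-3 - 0|, |9 - (-8)|, |10 - 4|) = max(3, 17, 6) = 17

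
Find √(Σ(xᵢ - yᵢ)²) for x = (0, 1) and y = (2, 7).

√(Σ(x_i - y_i)²) = √((0 - 2)² + (1 - 7)²)
= √((-2)² + (-6)²) = √(4 + 36) = √40 ≈ 6.3246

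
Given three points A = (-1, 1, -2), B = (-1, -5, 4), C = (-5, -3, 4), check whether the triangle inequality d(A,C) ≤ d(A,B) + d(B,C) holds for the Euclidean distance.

d(A,B) = √(0² + 6² + 6²) = √72 ≈ 8.4853, d(B,C) = √(4² + 2² + 0²) = √20 ≈ 4.4721, d(A,C) = √(4² + 4² + 6²) = √68 ≈ 8.2462.
d(A,C) ≈ 8.2462 ≤ 8.4853 + 4.4721 = 12.9574. Triangle inequality is satisfied.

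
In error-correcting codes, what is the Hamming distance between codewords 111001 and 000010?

Differing positions: 1, 2, 3, 5, 6. Hamming distance = 5.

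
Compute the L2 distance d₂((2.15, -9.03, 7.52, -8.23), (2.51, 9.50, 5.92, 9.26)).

√(Σ(x_i - y_i)²) = √((2.15 - 2.51)² + (-9.03 - 9.5)² + (7.52 - 5.92)² + (-8.23 - 9.26)²)
= √((-0.36)² + (-18.53)² + 1.6² + (-17.49)²) = √(0.1296 + 343.3609 + 2.56 + 305.9001) = √651.9506 ≈ 25.5333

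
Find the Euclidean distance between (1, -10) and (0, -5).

√(Σ(x_i - y_i)²) = √((1 - 0)² + (-10 - (-5))²)
= √(1² + (-5)²) = √(1 + 25) = √26 ≈ 5.099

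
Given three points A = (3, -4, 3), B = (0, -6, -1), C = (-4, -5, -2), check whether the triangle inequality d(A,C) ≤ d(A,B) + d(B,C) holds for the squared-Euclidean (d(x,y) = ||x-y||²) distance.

d(A,B) = 3² + 2² + 4² = 29, d(B,C) = 4² + 1² + 1² = 18, d(A,C) = 7² + 1² + 5² = 75.
d(A,C) = 75 > 29 + 18 = 47. Triangle inequality is VIOLATED. (Squared-Euclidean is not a metric — this is a counterexample.)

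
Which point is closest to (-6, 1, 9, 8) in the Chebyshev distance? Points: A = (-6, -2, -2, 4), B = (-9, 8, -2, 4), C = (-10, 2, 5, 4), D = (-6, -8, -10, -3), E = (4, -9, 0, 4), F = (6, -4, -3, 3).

Distances: d(A) = 11, d(B) = 11, d(C) = 4, d(D) = 19, d(E) = 10, d(F) = 12. Nearest: C = (-10, 2, 5, 4) with distance 4.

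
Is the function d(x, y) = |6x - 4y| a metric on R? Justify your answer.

No. d fails symmetry: d(5, 2) = |6·5 - 4·2| = |22| = 22, but d(2, 5) = |6·2 - 4·5| = |-8| = 8. Since 22 ≠ 8, d(x,y) ≠ d(y,x) in general.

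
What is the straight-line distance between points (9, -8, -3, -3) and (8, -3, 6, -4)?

√(Σ(x_i - y_i)²) = √((9 - 8)² + (-8 - (-3))² + (-3 - 6)² + (-3 - (-4))²)
= √(1² + (-5)² + (-9)² + 1²) = √(1 + 25 + 81 + 1) = √108 ≈ 10.3923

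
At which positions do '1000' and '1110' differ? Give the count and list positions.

Differing positions: 2, 3. Hamming distance = 2.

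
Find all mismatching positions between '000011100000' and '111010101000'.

Differing positions: 1, 2, 3, 6, 9. Hamming distance = 5.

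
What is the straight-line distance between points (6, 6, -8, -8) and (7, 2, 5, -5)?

√(Σ(x_i - y_i)²) = √((6 - 7)² + (6 - 2)² + (-8 - 5)² + (-8 - (-5))²)
= √((-1)² + 4² + (-13)² + (-3)²) = √(1 + 16 + 169 + 9) = √195 ≈ 13.9642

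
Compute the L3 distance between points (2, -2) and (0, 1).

(Σ|x_i - y_i|^3)^(1/3) = (|2 - 0|^3 + |-2 - 1|^3)^(1/3)
= (2^3 + 3^3)^(1/3) = (8 + 27)^(1/3) = (35)^(1/3) ≈ 3.2711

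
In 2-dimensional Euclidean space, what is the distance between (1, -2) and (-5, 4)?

√(Σ(x_i - y_i)²) = √((1 - (-5))² + (-2 - 4)²)
= √(6² + (-6)²) = √(36 + 36) = √72 ≈ 8.4853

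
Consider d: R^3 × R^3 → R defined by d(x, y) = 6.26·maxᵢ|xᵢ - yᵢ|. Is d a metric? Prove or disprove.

Yes. The L∞ (Chebyshev) norm induces a metric on R^3, and multiplying a metric by a positive constant 6.26 > 0 preserves all four axioms: non-negativity (6.26·||x-y|| ≥ 0), identity (6.26·||x-y|| = 0 ⟺ ||x-y|| = 0 ⟺ x = y), symmetry (||x-y|| = ||y-x||), and the triangle inequality (6.26·||x-z|| ≤ 6.26·||x-y|| + 6.26·||y-z||). So d is a metric.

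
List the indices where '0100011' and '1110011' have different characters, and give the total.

Differing positions: 1, 3. Hamming distance = 2.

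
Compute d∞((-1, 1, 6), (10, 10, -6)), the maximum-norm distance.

max(|x_i - y_i|) = max(|-1 - 10|, |1 - 10|, |6 - (-6)|) = max(11, 9, 12) = 12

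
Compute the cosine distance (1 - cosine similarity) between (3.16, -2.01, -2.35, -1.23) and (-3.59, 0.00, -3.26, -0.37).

With u = (3.16, -2.01, -2.35, -1.23), v = (-3.59, 0.00, -3.26, -0.37):
u·v = 3.16·(-3.59) + (-2.01)·0 + (-2.35)·(-3.26) + (-1.23)·(-0.37) = (-11.3444) + 0 + 7.661 + 0.4551 = -3.2283.
|u| = √(3.16² + (-2.01)² + (-2.35)² + (-1.23)²) = √(9.9856 + 4.0401 + 5.5225 + 1.5129) = √21.0611, |v| = √((-3.59)² + 0² + (-3.26)² + (-0.37)²) = √(12.8881 + 0 + 10.6276 + 0.1369) = √23.6526.
cos θ = (u·v)/(|u||v|) = -3.2283/(√21.0611·√23.6526) ≈ -0.1446
Cosine distance = 1 - cos θ ≈ 1 - (-0.1446) = 1.1446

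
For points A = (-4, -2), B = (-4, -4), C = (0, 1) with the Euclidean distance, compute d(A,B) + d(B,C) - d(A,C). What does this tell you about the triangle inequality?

d(A,B) = √(0² + 2²) = √4 = 2, d(B,C) = √(4² + 5²) = √41 ≈ 6.4031, d(A,C) = √(4² + 3²) = √25 = 5.
d(A,B) + d(B,C) - d(A,C) = 2 + 6.4031 - 5 = 8.4031 - 5 = 3.4031 (to 4 decimal places). This is ≥ 0, so the triangle inequality holds for these points.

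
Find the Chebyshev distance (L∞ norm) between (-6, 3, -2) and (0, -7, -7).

max(|x_i - y_i|) = max(|-6 - 0|, |3 - (-7)|, |-2 - (-7)|) = max(6, 10, 5) = 10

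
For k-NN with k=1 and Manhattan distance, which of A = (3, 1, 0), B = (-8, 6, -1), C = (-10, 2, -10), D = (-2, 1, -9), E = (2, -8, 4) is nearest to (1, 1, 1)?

Distances: d(A) = 3, d(B) = 16, d(C) = 23, d(D) = 13, d(E) = 13. Nearest: A = (3, 1, 0) with distance 3.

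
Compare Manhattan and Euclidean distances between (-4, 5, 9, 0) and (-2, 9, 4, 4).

L1 = |-4 - (-2)| + |5 - 9| + |9 - 4| + |0 - 4| = 2 + 4 + 5 + 4 = 15
L2 = √(2² + 4² + 5² + 4²) = √61 ≈ 7.8102
L1 ≥ L2 always (equality iff movement is along one axis); L1 > L2 here.
Ratio L1/L2 = 15/√61 ≈ 1.9206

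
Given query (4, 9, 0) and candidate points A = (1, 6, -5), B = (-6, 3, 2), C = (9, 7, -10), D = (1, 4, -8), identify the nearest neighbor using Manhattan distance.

Distances: d(A) = 11, d(B) = 18, d(C) = 17, d(D) = 16. Nearest: A = (1, 6, -5) with distance 11.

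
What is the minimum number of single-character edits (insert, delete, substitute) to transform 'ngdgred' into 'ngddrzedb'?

Let D[i][j] be the edit distance between the first i characters of 'ngdgred' and the first j characters of 'ngddrzedb', with D[i][0] = i, D[0][j] = j, and D[i][j] = D[i-1][j-1] if the characters match, else 1 + min(D[i-1][j], D[i][j-1], D[i-1][j-1]). Filling the table (rows: prefixes of 'ngdgred', columns: prefixes of 'ngddrzedb'):
     ε  n  g  d  d  r  z  e  d  b
  ε  0  1  2  3  4  5  6  7  8  9
  n  1  0  1  2  3  4  5  6  7  8
  g  2  1  0  1  2  3  4  5  6  7
  d  3  2  1  0  1  2  3  4  5  6
  g  4  3  2  1  1  2  3  4  5  6
  r  5  4  3  2  2  1  2  3  4  5
  e  6  5  4  3  3  2  2  2  3  4
  d  7  6  5  4  3  3  3  3  2  3
The bottom-right entry gives D[7][9] = 3, so no sequence of fewer than 3 edits works. Backtracking through the table gives one optimal edit sequence (3 edits):
  ngdgred → ngddred (sub g→d @4)
  ngddred → ngddrzed (ins z @6)
  ngddrzed → ngddrzedb (ins b @9)
Edit distance = 3.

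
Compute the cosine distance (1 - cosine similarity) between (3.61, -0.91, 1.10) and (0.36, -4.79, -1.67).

With u = (3.61, -0.91, 1.10), v = (0.36, -4.79, -1.67):
u·v = 3.61·0.36 + (-0.91)·(-4.79) + 1.1·(-1.67) = 1.2996 + 4.3589 + (-1.837) = 3.8215.
|u| = √(3.61² + (-0.91)² + 1.1²) = √(13.0321 + 0.8281 + 1.21) = √15.0702, |v| = √(0.36² + (-4.79)² + (-1.67)²) = √(0.1296 + 22.9441 + 2.7889) = √25.8626.
cos θ = (u·v)/(|u||v|) = 3.8215/(√15.0702·√25.8626) ≈ 0.1936
Cosine distance = 1 - cos θ ≈ 1 - 0.1936 = 0.8064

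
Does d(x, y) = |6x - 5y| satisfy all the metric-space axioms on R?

No. d fails symmetry: d(1, 4) = |6·1 - 5·4| = |-14| = 14, but d(4, 1) = |6·4 - 5·1| = |19| = 19. Since 14 ≠ 19, d(x,y) ≠ d(y,x) in general.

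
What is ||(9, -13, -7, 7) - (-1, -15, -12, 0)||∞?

max(|x_i - y_i|) = max(|9 - (-1)|, |-13 - (-15)|, |-7 - (-12)|, |7 - 0|) = max(10, 2, 5, 7) = 10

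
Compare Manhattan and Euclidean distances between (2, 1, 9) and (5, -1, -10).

L1 = |2 - 5| + |1 - (-1)| + |9 - (-10)| = 3 + 2 + 19 = 24
L2 = √(3² + 2² + 19²) = √374 ≈ 19.3391
L1 ≥ L2 always (equality iff movement is along one axis); L1 > L2 here.
Ratio L1/L2 = 24/√374 ≈ 1.241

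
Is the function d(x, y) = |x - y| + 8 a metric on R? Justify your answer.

No. d fails identity of indiscernibles (specifically d(x,x) = 0): d(-7, -7) = |-7 - (-7)| + 8 = 0 + 8 = 8 ≠ 0.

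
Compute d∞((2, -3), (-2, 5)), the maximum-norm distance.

max(|x_i - y_i|) = max(|2 - (-2)|, |-3 - 5|) = max(4, 8) = 8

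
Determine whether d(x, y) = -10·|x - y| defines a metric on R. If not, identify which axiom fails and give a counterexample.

No. With c = -10 < 0, d fails non-negativity: d(8, 9) = -10·|8 - 9| = -10·1 = -10 < 0.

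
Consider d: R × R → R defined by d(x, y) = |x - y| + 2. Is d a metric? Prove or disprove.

No. d fails identity of indiscernibles (specifically d(x,x) = 0): d(8, 8) = |8 - 8| + 2 = 0 + 2 = 2 ≠ 0.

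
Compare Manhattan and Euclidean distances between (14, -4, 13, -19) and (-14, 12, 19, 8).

L1 = |14 - (-14)| + |-4 - 12| + |13 - 19| + |-19 - 8| = 28 + 16 + 6 + 27 = 77
L2 = √(28² + 16² + 6² + 27²) = √1805 ≈ 42.4853
L1 ≥ L2 always (equality iff movement is along one axis); L1 > L2 here.
Ratio L1/L2 = 77/√1805 ≈ 1.8124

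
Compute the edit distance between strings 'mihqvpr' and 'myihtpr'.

Let D[i][j] be the edit distance between the first i characters of 'mihqvpr' and the first j characters of 'myihtpr', with D[i][0] = i, D[0][j] = j, and D[i][j] = D[i-1][j-1] if the characters match, else 1 + min(D[i-1][j], D[i][j-1], D[i-1][j-1]). Filling the table (rows: prefixes of 'mihqvpr', columns: prefixes of 'myihtpr'):
     ε  m  y  i  h  t  p  r
  ε  0  1  2  3  4  5  6  7
  m  1  0  1  2  3  4  5  6
  i  2  1  1  1  2  3  4  5
  h  3  2  2  2  1  2  3  4
  q  4  3  3  3  2  2  3  4
  v  5  4  4  4  3  3  3  4
  p  6  5  5  5  4  4  3  4
  r  7  6  6  6  5  5  4  3
The bottom-right entry gives D[7][7] = 3, so no sequence of fewer than 3 edits works. Backtracking through the table gives one optimal edit sequence (3 edits):
  mihqvpr → myihqvpr (ins y @2)
  myihqvpr → myihvpr (del q @5)
  myihvpr → myihtpr (sub v→t @5)
Edit distance = 3.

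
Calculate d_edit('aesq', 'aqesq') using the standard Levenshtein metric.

Let D[i][j] be the edit distance between the first i characters of 'aesq' and the first j characters of 'aqesq', with D[i][0] = i, D[0][j] = j, and D[i][j] = D[i-1][j-1] if the characters match, else 1 + min(D[i-1][j], D[i][j-1], D[i-1][j-1]). Filling the table (rows: prefixes of 'aesq', columns: prefixes of 'aqesq'):
     ε  a  q  e  s  q
  ε  0  1  2  3  4  5
  a  1  0  1  2  3  4
  e  2  1  1  1  2  3
  s  3  2  2  2  1  2
  q  4  3  2  3  2  1
The bottom-right entry gives D[4][5] = 1, so no sequence of fewer than 1 edit works. Backtracking through the table gives one optimal edit sequence (1 edit):
  aesq → aqesq (ins q @2)
Edit distance = 1.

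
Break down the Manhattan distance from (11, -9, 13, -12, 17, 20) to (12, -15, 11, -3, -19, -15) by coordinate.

Σ|x_i - y_i| = |11 - 12| + |-9 - (-15)| + |13 - 11| + |-12 - (-3)| + |17 - (-19)| + |20 - (-15)| = 1 + 6 + 2 + 9 + 36 + 35 = 89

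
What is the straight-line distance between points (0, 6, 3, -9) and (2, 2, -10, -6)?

√(Σ(x_i - y_i)²) = √((0 - 2)² + (6 - 2)² + (3 - (-10))² + (-9 - (-6))²)
= √((-2)² + 4² + 13² + (-3)²) = √(4 + 16 + 169 + 9) = √198 ≈ 14.0712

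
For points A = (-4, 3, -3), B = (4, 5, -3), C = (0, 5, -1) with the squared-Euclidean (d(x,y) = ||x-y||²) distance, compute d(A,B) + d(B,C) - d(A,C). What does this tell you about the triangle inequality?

d(A,B) = 8² + 2² + 0² = 68, d(B,C) = 4² + 0² + 2² = 20, d(A,C) = 4² + 2² + 2² = 24.
d(A,B) + d(B,C) - d(A,C) = 68 + 20 - 24 = 88 - 24 = 64. This is ≥ 0, so the triangle inequality holds for these points.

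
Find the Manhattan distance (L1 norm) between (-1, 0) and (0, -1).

Σ|x_i - y_i| = |-1 - 0| + |0 - (-1)| = 1 + 1 = 2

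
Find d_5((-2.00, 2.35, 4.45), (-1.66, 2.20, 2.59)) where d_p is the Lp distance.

(Σ|x_i - y_i|^5)^(1/5) = (|-2 - (-1.66)|^5 + |2.35 - 2.2|^5 + |4.45 - 2.59|^5)^(1/5)
= (0.34^5 + 0.15^5 + 1.86^5)^(1/5) ≈ (0.0045 + 0.0001 + 22.262)^(1/5) = (22.2666)^(1/5) ≈ 1.8601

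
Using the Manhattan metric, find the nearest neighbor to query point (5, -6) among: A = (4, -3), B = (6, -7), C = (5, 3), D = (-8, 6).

Distances: d(A) = 4, d(B) = 2, d(C) = 9, d(D) = 25. Nearest: B = (6, -7) with distance 2.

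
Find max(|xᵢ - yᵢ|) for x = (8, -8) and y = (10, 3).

max(|x_i - y_i|) = max(|8 - 10|, |-8 - 3|) = max(2, 11) = 11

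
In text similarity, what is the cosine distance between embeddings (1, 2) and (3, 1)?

With u = (1, 2), v = (3, 1):
u·v = 1·3 + 2·1 = 3 + 2 = 5.
|u| = √(1² + 2²) = √5, |v| = √(3² + 1²) = √10, so |u||v| = √(5·10) = √50.
cos θ = (u·v)/(|u||v|) = 5/√50 ≈ 0.7071
Cosine distance = 1 - cos θ ≈ 1 - 0.7071 = 0.2929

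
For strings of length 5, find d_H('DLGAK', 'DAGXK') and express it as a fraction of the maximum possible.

Differing positions: 2, 4. Hamming distance = 2. The maximum possible Hamming distance for length-5 strings is 5, so d_H/5 = 2/5 = 0.4.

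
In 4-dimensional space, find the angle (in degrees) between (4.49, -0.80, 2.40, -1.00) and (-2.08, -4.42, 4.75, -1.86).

With u = (4.49, -0.80, 2.40, -1.00), v = (-2.08, -4.42, 4.75, -1.86):
u·v = 4.49·(-2.08) + (-0.8)·(-4.42) + 2.4·4.75 + (-1)·(-1.86) = (-9.3392) + 3.536 + 11.4 + 1.86 = 7.4568.
|u| = √(4.49² + (-0.8)² + 2.4² + (-1)²) = √(20.1601 + 0.64 + 5.76 + 1) = √27.5601, |v| = √((-2.08)² + (-4.42)² + 4.75² + (-1.86)²) = √(4.3264 + 19.5364 + 22.5625 + 3.4596) = √49.8849.
cos θ = (u·v)/(|u||v|) = 7.4568/(√27.5601·√49.8849) ≈ 0.201107
θ = arccos(0.201107) ≈ 78.4°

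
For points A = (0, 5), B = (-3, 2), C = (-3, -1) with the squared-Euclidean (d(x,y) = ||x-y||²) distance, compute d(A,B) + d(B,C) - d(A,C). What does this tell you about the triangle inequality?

d(A,B) = 3² + 3² = 18, d(B,C) = 0² + 3² = 9, d(A,C) = 3² + 6² = 45.
d(A,B) + d(B,C) - d(A,C) = 18 + 9 - 45 = 27 - 45 = -18. This is < 0, so the triangle inequality FAILS for these points (squared-Euclidean is not a metric).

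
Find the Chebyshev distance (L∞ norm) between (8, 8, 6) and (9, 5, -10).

max(|x_i - y_i|) = max(|8 - 9|, |8 - 5|, |6 - (-10)|) = max(1, 3, 16) = 16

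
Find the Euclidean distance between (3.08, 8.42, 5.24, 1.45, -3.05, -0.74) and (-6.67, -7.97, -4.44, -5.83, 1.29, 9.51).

√(Σ(x_i - y_i)²) = √((3.08 - (-6.67))² + (8.42 - (-7.97))² + (5.24 - (-4.44))² + (1.45 - (-5.83))² + (-3.05 - 1.29)² + (-0.74 - 9.51)²)
= √(9.75² + 16.39² + 9.68² + 7.28² + (-4.34)² + (-10.25)²) = √(95.0625 + 268.6321 + 93.7024 + 52.9984 + 18.8356 + 105.0625) = √634.2935 ≈ 25.1852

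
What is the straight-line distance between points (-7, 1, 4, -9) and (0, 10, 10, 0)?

√(Σ(x_i - y_i)²) = √((-7 - 0)² + (1 - 10)² + (4 - 10)² + (-9 - 0)²)
= √((-7)² + (-9)² + (-6)² + (-9)²) = √(49 + 81 + 36 + 81) = √247 ≈ 15.7162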